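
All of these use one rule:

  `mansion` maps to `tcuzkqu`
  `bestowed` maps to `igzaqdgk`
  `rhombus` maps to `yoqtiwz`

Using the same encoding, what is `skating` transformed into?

The shift depends on letter class: consonant m→t is +7, but vowel a→c is +2. The rule splits by letter class: vowels +2, consonants +7.
Applying it to skating: s(cons)+7=z, k(cons)+7=r, a(vowel)+2=c, t(cons)+7=a, i(vowel)+2=k, n(cons)+7=u, g(cons)+7=n.

zrcakun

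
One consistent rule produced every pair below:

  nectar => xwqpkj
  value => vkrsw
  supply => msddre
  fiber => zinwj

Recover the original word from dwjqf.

perch

n(13)→x(23) and e(4)→w(22) fit y≡3x+10 (mod 26); the inverse of 3 mod 26 is 9. This is an affine cipher: with a=0,…,z=25, each position x becomes (3x+10) mod 26.
Undoing it on dwjqf: d(3)→9·(3−10)≡15=p; w(22)→9·(22−10)≡4=e; j(9)→9·(9−10)≡17=r; q(16)→9·(16−10)≡2=c; f(5)→9·(5−10)≡7=h (all mod 26).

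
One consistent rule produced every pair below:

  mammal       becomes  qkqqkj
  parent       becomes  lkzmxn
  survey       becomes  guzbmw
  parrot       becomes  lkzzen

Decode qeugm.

Each letter's alphabet position (a=0..z=25) is mapped through 7·x+10 mod 26 — an affine cipher.
Undoing it on qeugm: q(16)→15·(16−10)≡12=m; e(4)→15·(4−10)≡14=o; u(20)→15·(20−10)≡20=u; g(6)→15·(6−10)≡18=s; m(12)→15·(12−10)≡4=e (all mod 26).

mouse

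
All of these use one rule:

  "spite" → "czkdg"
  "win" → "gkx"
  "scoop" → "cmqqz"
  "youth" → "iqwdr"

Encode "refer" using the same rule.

bgpgb

The shift depends on letter class: consonant s→c is +10, but vowel i→k is +2. Two shifts are in play — +2 for a/e/i/o/u, +10 for every other letter.
For refer: r(cons)+10=b, e(vowel)+2=g, f(cons)+10=p, e(vowel)+2=g, r(cons)+10=b.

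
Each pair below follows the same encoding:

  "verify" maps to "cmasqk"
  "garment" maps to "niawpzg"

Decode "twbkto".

In verify: v→c is +7, e→m is +8, r→a is +9, i→s is +10 — the shift increases by 1 each position. The shift increases by 1 at each position, starting from +7: 7, 8, 9, ….
Undoing it on twbkto: t−7=m, w−8=o, b−9=s, k−10=a, t−11=i, o−12=c.

mosaic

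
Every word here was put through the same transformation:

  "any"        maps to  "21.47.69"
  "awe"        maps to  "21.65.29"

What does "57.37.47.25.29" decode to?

a(#1)→21 and n(#14)→47: differences scale by 2, so n = 2·pos + 19. Each letter becomes 2×(its alphabet position, a=1..z=26) + 19.
Decoding 57.37.47.25.29: 57→(57−19)÷2=19=s, 37→(37−19)÷2=9=i, 47→(47−19)÷2=14=n, 25→(25−19)÷2=3=c, 29→(29−19)÷2=5=e.

since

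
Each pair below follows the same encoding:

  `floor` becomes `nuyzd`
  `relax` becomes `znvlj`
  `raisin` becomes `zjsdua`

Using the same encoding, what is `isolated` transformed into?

In floor: f→n is +8, l→u is +9, o→y is +10, o→z is +11 — the shift increases by 1 each position. Each letter shifts forward by (position + 8), i.e. 8, 9, 10, … — the shift grows by one for each successive letter.
Applying it to isolated: i+8=q, s+9=b, o+10=y, l+11=w, a+12=m, t+13=g, e+14=s, d+15=s.

qbywmgss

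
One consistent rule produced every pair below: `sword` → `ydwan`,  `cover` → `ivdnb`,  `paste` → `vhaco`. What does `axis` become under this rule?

geqb

In sword: s→y is +6, w→d is +7, o→w is +8, r→a is +9 — the shift increases by 1 each position. Each letter shifts forward by (position + 6), i.e. 6, 7, 8, … — the shift grows by one for each successive letter.
Applying it to axis: a+6=g, x+7=e, i+8=q, s+9=b.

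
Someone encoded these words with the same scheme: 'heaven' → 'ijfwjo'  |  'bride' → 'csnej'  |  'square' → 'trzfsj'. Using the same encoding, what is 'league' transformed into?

mjfhzj

Vowels shift forward by 5 and consonants shift forward by 1.
For league: l(cons)+1=m, e(vowel)+5=j, a(vowel)+5=f, g(cons)+1=h, u(vowel)+5=z, e(vowel)+5=j.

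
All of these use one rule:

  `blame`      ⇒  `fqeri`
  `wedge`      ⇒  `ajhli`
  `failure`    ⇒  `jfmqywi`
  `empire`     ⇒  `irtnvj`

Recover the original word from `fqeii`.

blade

Shifts by position in blame: pos 0: b→f (+4), pos 1: l→q (+5), pos 2: a→e (+4), pos 3: m→r (+5) — repeating every 2. It's a Vigenère-style cipher with numeric key [4,5]: position i shifts by key[i mod 2].
Reversing it on fqeii: f−4=b, q−5=l, e−4=a, i−5=d, i−4=e.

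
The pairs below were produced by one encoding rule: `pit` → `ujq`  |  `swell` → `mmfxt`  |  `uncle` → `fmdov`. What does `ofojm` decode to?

linen

The output letters match the input read backwards, each shifted +1: pit reversed is tip. The word is reversed, then every letter is shifted forward by 1.
Reversing it on ofojm: shift back: o−1=n, f−1=e, o−1=n, j−1=i, m−1=l → nenil; then reverse → linen.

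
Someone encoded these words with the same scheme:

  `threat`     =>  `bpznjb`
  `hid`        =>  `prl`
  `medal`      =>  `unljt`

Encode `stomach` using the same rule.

The shift depends on letter class: consonant t→b is +8, but vowel e→n is +9. Two shifts are in play — +9 for a/e/i/o/u, +8 for every other letter.
For stomach: s(cons)+8=a, t(cons)+8=b, o(vowel)+9=x, m(cons)+8=u, a(vowel)+9=j, c(cons)+8=k, h(cons)+8=p.

abxujkp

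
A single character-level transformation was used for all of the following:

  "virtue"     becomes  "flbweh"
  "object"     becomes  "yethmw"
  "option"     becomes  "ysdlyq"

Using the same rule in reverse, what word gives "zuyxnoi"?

proudly

The shifts repeat in a cycle of length 2: positions 0,1,… shift by +10, +3, then the pattern repeats.
Reversing it on zuyxnoi: z−10=p, u−3=r, y−10=o, x−3=u, n−10=d, o−3=l, i−10=y.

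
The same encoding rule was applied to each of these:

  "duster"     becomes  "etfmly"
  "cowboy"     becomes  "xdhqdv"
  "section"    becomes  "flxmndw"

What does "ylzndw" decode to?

d(3)→e(4) and u(20)→t(19) fit y≡7x+9 (mod 26); the inverse of 7 mod 26 is 15. Each letter's alphabet position (a=0..z=25) is mapped through 7·x+9 mod 26 — an affine cipher.
Undoing it on ylzndw: y(24)→15·(24−9)≡17=r; l(11)→15·(11−9)≡4=e; z(25)→15·(25−9)≡6=g; n(13)→15·(13−9)≡8=i; d(3)→15·(3−9)≡14=o; w(22)→15·(22−9)≡13=n (all mod 26).

region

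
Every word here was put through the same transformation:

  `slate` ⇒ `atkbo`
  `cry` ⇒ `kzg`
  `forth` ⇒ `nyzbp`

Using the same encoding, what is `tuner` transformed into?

bevoz

The shift depends on letter class: consonant s→a is +8, but vowel a→k is +10. Vowels shift forward by 10 and consonants shift forward by 8.
Applying it to tuner: t(cons)+8=b, u(vowel)+10=e, n(cons)+8=v, e(vowel)+10=o, r(cons)+8=z.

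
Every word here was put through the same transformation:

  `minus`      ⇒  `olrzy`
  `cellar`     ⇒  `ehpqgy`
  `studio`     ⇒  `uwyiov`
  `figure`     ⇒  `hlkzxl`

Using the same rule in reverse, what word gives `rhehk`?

In minus: m→o is +2, i→l is +3, n→r is +4, u→z is +5 — the shift increases by 1 each position. The shift increases by 1 at each position, starting from +2: 2, 3, 4, ….
Decoding rhehk: r−2=p, h−3=e, e−4=a, h−5=c, k−6=e.

peace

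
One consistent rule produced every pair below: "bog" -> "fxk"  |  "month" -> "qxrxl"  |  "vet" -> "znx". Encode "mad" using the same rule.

Two shifts are in play — +9 for a/e/i/o/u, +4 for every other letter.
Applying it to mad: m(cons)+4=q, a(vowel)+9=j, d(cons)+4=h.

qjh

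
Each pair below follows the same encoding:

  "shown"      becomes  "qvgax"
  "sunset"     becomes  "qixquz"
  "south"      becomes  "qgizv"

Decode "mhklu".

grade

s(18)→q(16) and h(7)→v(21) fit y≡9x+10 (mod 26); the inverse of 9 mod 26 is 3. Treating letters as 0–25, the rule is x ↦ 9x + 10 (mod 26).
Reversing it on mhklu: m(12)→3·(12−10)≡6=g; h(7)→3·(7−10)≡17=r; k(10)→3·(10−10)≡0=a; l(11)→3·(11−10)≡3=d; u(20)→3·(20−10)≡4=e (all mod 26).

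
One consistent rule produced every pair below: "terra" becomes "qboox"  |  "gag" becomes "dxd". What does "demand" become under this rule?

Compare letters: t→q is +23, e→b is +23, r→o is +23 — a constant shift. It's a constant shift of +23 (ROT23).
On demand: d+23=a, e+23=b, m+23=j, a+23=x, n+23=k, d+23=a.

abjxka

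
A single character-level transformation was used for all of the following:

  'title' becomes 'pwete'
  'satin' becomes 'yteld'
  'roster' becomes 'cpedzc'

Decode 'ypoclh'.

warden

The output letters match the input read backwards, each shifted +11: title reversed is eltit. Two steps: reverse the string, then apply a Caesar shift of +11.
Decoding ypoclh: shift back: y−11=n, p−11=e, o−11=d, c−11=r, l−11=a, h−11=w → nedraw; then reverse → warden.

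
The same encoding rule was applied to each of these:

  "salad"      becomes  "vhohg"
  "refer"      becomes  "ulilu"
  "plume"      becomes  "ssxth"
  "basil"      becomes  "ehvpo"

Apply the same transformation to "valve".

It's a Vigenère-style cipher with numeric key [3,7]: position i shifts by key[i mod 2].
Applying it to valve: v+3=y, a+7=h, l+3=o, v+7=c, e+3=h.

yhoch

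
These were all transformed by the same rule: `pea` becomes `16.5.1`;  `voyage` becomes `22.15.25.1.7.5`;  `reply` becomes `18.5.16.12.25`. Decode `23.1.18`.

war

Letters become their 1-indexed alphabet positions: a=1 … z=26.
Reversing it on 23.1.18: 23=w, 1=a, 18=r.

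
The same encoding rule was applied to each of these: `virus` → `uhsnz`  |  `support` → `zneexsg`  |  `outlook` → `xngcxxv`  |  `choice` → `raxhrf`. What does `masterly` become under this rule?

jdzgfscp

v(21)→u(20) and i(8)→h(7) fit y≡7x+3 (mod 26); the inverse of 7 mod 26 is 15. This is an affine cipher: with a=0,…,z=25, each position x becomes (7x+3) mod 26.
Applying it to masterly: m(12)→7·12+3≡9=j; a(0)→7·0+3≡3=d; s(18)→7·18+3≡25=z; t(19)→7·19+3≡6=g; e(4)→7·4+3≡5=f; r(17)→7·17+3≡18=s; l(11)→7·11+3≡2=c; y(24)→7·24+3≡15=p (all mod 26).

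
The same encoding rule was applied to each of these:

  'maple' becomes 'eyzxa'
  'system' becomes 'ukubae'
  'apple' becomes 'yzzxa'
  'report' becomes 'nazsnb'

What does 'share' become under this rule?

uvyna

m(12)→e(4) and a(0)→y(24) fit y≡7x+24 (mod 26); the inverse of 7 mod 26 is 15. This is an affine cipher: with a=0,…,z=25, each position x becomes (7x+24) mod 26.
For share: s(18)→7·18+24≡20=u; h(7)→7·7+24≡21=v; a(0)→7·0+24≡24=y; r(17)→7·17+24≡13=n; e(4)→7·4+24≡0=a (all mod 26).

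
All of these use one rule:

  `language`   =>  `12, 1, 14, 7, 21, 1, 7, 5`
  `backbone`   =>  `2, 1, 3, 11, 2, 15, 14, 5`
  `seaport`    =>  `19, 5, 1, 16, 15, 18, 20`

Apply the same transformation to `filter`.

l is letter #12 and maps to 12: an offset of 0. Letters become their 1-indexed alphabet positions: a=1 … z=26.
On filter: f=6→6, i=9→9, l=12→12, t=20→20, e=5→5, r=18→18.

6, 9, 12, 20, 5, 18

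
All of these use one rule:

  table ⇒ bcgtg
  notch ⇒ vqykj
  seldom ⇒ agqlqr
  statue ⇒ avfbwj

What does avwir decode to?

It's a Vigenère-style cipher with numeric key [8,2,5]: position i shifts by key[i mod 3].
Reversing it on avwir: a−8=s, v−2=t, w−5=r, i−8=a, r−2=p.

strap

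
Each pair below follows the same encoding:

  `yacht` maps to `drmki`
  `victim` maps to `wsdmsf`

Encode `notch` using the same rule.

The output letters match the input read backwards, each shifted +10: yacht reversed is thcay. Two steps: reverse the string, then apply a Caesar shift of +10.
Applying it to notch: reverse → hcton; then shift: h+10=r, c+10=m, t+10=d, o+10=y, n+10=x.

rmdyx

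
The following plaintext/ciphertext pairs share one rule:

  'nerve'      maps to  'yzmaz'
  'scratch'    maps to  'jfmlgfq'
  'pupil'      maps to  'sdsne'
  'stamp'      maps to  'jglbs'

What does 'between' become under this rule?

n(13)→y(24) and e(4)→z(25) fit y≡23x+11 (mod 26); the inverse of 23 mod 26 is 17. Treating letters as 0–25, the rule is x ↦ 23x + 11 (mod 26).
For between: b(1)→23·1+11≡8=i; e(4)→23·4+11≡25=z; t(19)→23·19+11≡6=g; w(22)→23·22+11≡23=x; e(4)→23·4+11≡25=z; e(4)→23·4+11≡25=z; n(13)→23·13+11≡24=y (all mod 26).

izgxzzy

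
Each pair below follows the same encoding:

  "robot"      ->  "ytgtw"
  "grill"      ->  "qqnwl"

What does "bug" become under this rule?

The output letters match the input read backwards, each shifted +5: robot reversed is tobor. Two steps: reverse the string, then apply a Caesar shift of +5.
Applying it to bug: reverse → gub; then shift: g+5=l, u+5=z, b+5=g.

lzg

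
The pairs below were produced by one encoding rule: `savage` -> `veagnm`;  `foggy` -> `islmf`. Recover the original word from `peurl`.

In savage: s→v is +3, a→e is +4, v→a is +5, a→g is +6 — the shift increases by 1 each position. Letter i (0-indexed) is shifted by i+3, so successive shifts are 3, 4, 5, ….
Decoding peurl: p−3=m, e−4=a, u−5=p, r−6=l, l−7=e.

maple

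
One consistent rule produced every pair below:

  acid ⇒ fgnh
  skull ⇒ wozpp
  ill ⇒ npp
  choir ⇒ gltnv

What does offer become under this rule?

Two shifts are in play — +5 for a/e/i/o/u, +4 for every other letter.
For offer: o(vowel)+5=t, f(cons)+4=j, f(cons)+4=j, e(vowel)+5=j, r(cons)+4=v.

tjjjv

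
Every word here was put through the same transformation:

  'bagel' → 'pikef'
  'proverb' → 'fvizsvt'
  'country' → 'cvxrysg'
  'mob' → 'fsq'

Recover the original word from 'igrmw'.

The output letters match the input read backwards, each shifted +4: bagel reversed is legab. Read the word backwards and shift each letter +4.
Decoding igrmw: shift back: i−4=e, g−4=c, r−4=n, m−4=i, w−4=s → ecnis; then reverse → since.

since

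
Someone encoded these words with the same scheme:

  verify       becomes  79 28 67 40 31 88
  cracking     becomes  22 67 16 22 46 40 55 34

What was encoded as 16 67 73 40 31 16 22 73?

artifact

v(#22)→79 and e(#5)→28: differences scale by 3, so n = 3·pos + 13. With a=1..z=26, the number is 3·pos + 13.
Decoding 16 67 73 40 31 16 22 73: 16→(16−13)÷3=1=a, 67→(67−13)÷3=18=r, 73→(73−13)÷3=20=t, 40→(40−13)÷3=9=i, 31→(31−13)÷3=6=f, 16→(16−13)÷3=1=a, 22→(22−13)÷3=3=c, 73→(73−13)÷3=20=t.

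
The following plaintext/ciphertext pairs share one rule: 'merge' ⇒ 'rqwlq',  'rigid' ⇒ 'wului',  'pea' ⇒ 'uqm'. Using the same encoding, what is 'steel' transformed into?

The shift depends on letter class: consonant m→r is +5, but vowel e→q is +12. The rule splits by letter class: vowels +12, consonants +5.
On steel: s(cons)+5=x, t(cons)+5=y, e(vowel)+12=q, e(vowel)+12=q, l(cons)+5=q.

xyqqq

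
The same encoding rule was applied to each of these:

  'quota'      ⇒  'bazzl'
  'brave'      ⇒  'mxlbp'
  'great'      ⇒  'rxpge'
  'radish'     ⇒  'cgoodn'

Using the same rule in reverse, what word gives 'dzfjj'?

study

It's a Vigenère-style cipher with numeric key [11,6]: position i shifts by key[i mod 2].
Reversing it on dzfjj: d−11=s, z−6=t, f−11=u, j−6=d, j−11=y.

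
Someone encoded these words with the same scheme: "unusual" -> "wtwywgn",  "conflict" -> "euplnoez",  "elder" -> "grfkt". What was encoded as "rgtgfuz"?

paradox

Shifts by position in unusual: pos 0: u→w (+2), pos 1: n→t (+6), pos 2: u→w (+2), pos 3: s→y (+6) — repeating every 2. The shifts repeat in a cycle of length 2: positions 0,1,… shift by +2, +6, then the pattern repeats.
Undoing it on rgtgfuz: r−2=p, g−6=a, t−2=r, g−6=a, f−2=d, u−6=o, z−2=x.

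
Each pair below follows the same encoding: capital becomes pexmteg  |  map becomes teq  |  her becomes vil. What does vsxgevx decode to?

The output letters match the input read backwards, each shifted +4: capital reversed is latipac. Read the word backwards and shift each letter +4.
Decoding vsxgevx: shift back: v−4=r, s−4=o, x−4=t, g−4=c, e−4=a, v−4=r, x−4=t → rotcart; then reverse → tractor.

tractor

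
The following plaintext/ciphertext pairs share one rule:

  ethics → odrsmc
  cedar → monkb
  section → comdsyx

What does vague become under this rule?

fkqeo

Compare letters: e→o is +10, t→d is +10, h→r is +10 — a constant shift. Every letter moves 10 places later in the alphabet, wrapping around z→a.
On vague: v+10=f, a+10=k, g+10=q, u+10=e, e+10=o.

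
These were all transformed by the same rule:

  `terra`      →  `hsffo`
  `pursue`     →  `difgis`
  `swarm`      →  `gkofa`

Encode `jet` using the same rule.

Compare letters: t→h is +14, e→s is +14, r→f is +14 — a constant shift. This is a Caesar cipher with shift 14.
On jet: j+14=x, e+14=s, t+14=h.

xsh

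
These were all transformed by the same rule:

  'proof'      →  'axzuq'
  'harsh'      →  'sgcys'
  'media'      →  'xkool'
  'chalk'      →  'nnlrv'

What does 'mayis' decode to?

Shifts by position in proof: pos 0: p→a (+11), pos 1: r→x (+6), pos 2: o→z (+11), pos 3: o→u (+6) — repeating every 2. It's a Vigenère-style cipher with numeric key [11,6]: position i shifts by key[i mod 2].
Decoding mayis: m−11=b, a−6=u, y−11=n, i−6=c, s−11=h.

bunch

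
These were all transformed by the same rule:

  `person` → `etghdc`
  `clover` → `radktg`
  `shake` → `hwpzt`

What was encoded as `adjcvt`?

Compare letters: p→e is +15, e→t is +15, r→g is +15 — a constant shift. This is a Caesar cipher with shift 15.
Decoding adjcvt: a−15=l, d−15=o, j−15=u, c−15=n, v−15=g, t−15=e.

lounge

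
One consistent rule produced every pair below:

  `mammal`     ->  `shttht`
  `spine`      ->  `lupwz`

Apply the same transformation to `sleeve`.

The word is reversed, then every letter is shifted forward by 7.
For sleeve: reverse → eveels; then shift: e+7=l, v+7=c, e+7=l, e+7=l, l+7=s, s+7=z.

lcllsz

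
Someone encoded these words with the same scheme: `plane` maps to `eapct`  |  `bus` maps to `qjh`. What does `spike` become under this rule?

Every letter moves 15 places later in the alphabet, wrapping around z→a.
On spike: s+15=h, p+15=e, i+15=x, k+15=z, e+15=t.

hexzt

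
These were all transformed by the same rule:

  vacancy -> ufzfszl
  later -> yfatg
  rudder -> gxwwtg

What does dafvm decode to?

v(21)→u(20) and a(0)→f(5) fit y≡23x+5 (mod 26); the inverse of 23 mod 26 is 17. Treating letters as 0–25, the rule is x ↦ 23x + 5 (mod 26).
Reversing it on dafvm: d(3)→17·(3−5)≡18=s; a(0)→17·(0−5)≡19=t; f(5)→17·(5−5)≡0=a; v(21)→17·(21−5)≡12=m; m(12)→17·(12−5)≡15=p (all mod 26).

stamp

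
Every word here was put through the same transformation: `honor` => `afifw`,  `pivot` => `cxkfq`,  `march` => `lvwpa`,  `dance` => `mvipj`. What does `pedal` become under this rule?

cjmvo

h(7)→a(0) and o(14)→f(5) fit y≡23x+21 (mod 26); the inverse of 23 mod 26 is 17. Each letter's alphabet position (a=0..z=25) is mapped through 23·x+21 mod 26 — an affine cipher.
Applying it to pedal: p(15)→23·15+21≡2=c; e(4)→23·4+21≡9=j; d(3)→23·3+21≡12=m; a(0)→23·0+21≡21=v; l(11)→23·11+21≡14=o (all mod 26).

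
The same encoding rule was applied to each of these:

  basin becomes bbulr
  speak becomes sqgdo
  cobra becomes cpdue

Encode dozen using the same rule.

In basin: b→b is +0, a→b is +1, s→u is +2, i→l is +3 — the shift increases by 1 each position. The shift increases by 1 at each position, starting from +0: 0, 1, 2, ….
On dozen: d+0=d, o+1=p, z+2=b, e+3=h, n+4=r.

dpbhr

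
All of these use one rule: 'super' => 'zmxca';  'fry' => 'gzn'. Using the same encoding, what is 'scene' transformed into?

Two steps: reverse the string, then apply a Caesar shift of +8.
On scene: reverse → enecs; then shift: e+8=m, n+8=v, e+8=m, c+8=k, s+8=a.

mvmka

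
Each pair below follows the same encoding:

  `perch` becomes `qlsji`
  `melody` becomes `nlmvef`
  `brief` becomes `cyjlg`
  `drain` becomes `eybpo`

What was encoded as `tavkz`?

study

Shifts by position in perch: pos 0: p→q (+1), pos 1: e→l (+7), pos 2: r→s (+1), pos 3: c→j (+7) — repeating every 2. The shifts repeat in a cycle of length 2: positions 0,1,… shift by +1, +7, then the pattern repeats.
Reversing it on tavkz: t−1=s, a−7=t, v−1=u, k−7=d, z−1=y.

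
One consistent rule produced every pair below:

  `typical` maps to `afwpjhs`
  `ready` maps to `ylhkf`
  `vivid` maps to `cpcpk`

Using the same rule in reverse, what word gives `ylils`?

rebel

Compare letters: t→a is +7, y→f is +7, p→w is +7 — a constant shift. Every letter moves 7 places later in the alphabet, wrapping around z→a.
Decoding ylils: y−7=r, l−7=e, i−7=b, l−7=e, s−7=l.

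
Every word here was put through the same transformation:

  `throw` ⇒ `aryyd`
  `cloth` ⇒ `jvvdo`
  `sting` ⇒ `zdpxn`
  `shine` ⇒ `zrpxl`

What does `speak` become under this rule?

zzlkr

Shifts by position in throw: pos 0: t→a (+7), pos 1: h→r (+10), pos 2: r→y (+7), pos 3: o→y (+10) — repeating every 2. A repeating key of period 2 is used — shifts +7, +10 over and over.
Applying it to speak: s+7=z, p+10=z, e+7=l, a+10=k, k+7=r.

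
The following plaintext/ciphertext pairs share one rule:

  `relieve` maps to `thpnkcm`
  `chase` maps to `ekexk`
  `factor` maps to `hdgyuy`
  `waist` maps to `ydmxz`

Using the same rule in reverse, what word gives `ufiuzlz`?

In relieve: r→t is +2, e→h is +3, l→p is +4, i→n is +5 — the shift increases by 1 each position. Each letter shifts forward by (position + 2), i.e. 2, 3, 4, … — the shift grows by one for each successive letter.
Undoing it on ufiuzlz: u−2=s, f−3=c, i−4=e, u−5=p, z−6=t, l−7=e, z−8=r.

scepter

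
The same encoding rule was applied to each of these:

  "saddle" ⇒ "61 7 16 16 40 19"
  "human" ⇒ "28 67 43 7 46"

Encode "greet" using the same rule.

s(#19)→61 and a(#1)→7: differences scale by 3, so n = 3·pos + 4. The formula is n = 3×(alphabet index, a=1) + 4.
For greet: g=7→25, r=18→58, e=5→19, e=5→19, t=20→64.

25 58 19 19 64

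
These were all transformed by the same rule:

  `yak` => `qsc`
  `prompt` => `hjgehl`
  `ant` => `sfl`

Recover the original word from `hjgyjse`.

It's a constant shift of +18 (ROT18).
Undoing it on hjgyjse: h−18=p, j−18=r, g−18=o, y−18=g, j−18=r, s−18=a, e−18=m.

program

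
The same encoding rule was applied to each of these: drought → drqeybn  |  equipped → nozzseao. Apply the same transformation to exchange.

oqxkrmho

The output letters match the input read backwards, each shifted +10: drought reversed is thguord. Read the word backwards and shift each letter +10.
On exchange: reverse → egnahcxe; then shift: e+10=o, g+10=q, n+10=x, a+10=k, h+10=r, c+10=m, x+10=h, e+10=o.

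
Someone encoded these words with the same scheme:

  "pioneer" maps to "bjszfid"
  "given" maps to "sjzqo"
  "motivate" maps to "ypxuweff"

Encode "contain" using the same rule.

oprfbmz

Shifts by position in pioneer: pos 0: p→b (+12), pos 1: i→j (+1), pos 2: o→s (+4), pos 3: n→z (+12), pos 4: e→f (+1), pos 5: e→i (+4) — repeating every 3. It's a Vigenère-style cipher with numeric key [12,1,4]: position i shifts by key[i mod 3].
For contain: c+12=o, o+1=p, n+4=r, t+12=f, a+1=b, i+4=m, n+12=z.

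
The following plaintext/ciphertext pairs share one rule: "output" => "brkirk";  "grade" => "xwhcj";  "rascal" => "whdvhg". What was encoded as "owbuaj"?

bronze

This is an affine cipher: with a=0,…,z=25, each position x becomes (7x+7) mod 26.
Decoding owbuaj: o(14)→15·(14−7)≡1=b; w(22)→15·(22−7)≡17=r; b(1)→15·(1−7)≡14=o; u(20)→15·(20−7)≡13=n; a(0)→15·(0−7)≡25=z; j(9)→15·(9−7)≡4=e (all mod 26).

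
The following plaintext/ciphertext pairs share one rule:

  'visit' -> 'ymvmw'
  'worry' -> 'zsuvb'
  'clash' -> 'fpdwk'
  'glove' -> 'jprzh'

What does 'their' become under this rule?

It's a Vigenère-style cipher with numeric key [3,4]: position i shifts by key[i mod 2].
On their: t+3=w, h+4=l, e+3=h, i+4=m, r+3=u.

wlhmu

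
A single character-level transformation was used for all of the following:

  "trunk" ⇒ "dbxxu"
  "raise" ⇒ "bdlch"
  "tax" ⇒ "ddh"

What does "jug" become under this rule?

txq

The rule splits by letter class: vowels +3, consonants +10.
For jug: j(cons)+10=t, u(vowel)+3=x, g(cons)+10=q.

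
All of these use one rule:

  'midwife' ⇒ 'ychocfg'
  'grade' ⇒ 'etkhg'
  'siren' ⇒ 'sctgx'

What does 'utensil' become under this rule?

qrgxscz

m(12)→y(24) and i(8)→c(2) fit y≡25x+10 (mod 26); the inverse of 25 mod 26 is 25. Treating letters as 0–25, the rule is x ↦ 25x + 10 (mod 26).
For utensil: u(20)→25·20+10≡16=q; t(19)→25·19+10≡17=r; e(4)→25·4+10≡6=g; n(13)→25·13+10≡23=x; s(18)→25·18+10≡18=s; i(8)→25·8+10≡2=c; l(11)→25·11+10≡25=z (all mod 26).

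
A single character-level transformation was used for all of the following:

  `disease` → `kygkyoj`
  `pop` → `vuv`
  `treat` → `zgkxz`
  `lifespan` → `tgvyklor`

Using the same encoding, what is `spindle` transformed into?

The output letters match the input read backwards, each shifted +6: disease reversed is esaesid. Read the word backwards and shift each letter +6.
For spindle: reverse → eldnips; then shift: e+6=k, l+6=r, d+6=j, n+6=t, i+6=o, p+6=v, s+6=y.

krjtovy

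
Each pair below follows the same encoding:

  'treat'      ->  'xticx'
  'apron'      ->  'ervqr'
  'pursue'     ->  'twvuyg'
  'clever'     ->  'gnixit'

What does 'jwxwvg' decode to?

Shifts by position in treat: pos 0: t→x (+4), pos 1: r→t (+2), pos 2: e→i (+4), pos 3: a→c (+2) — repeating every 2. A repeating key of period 2 is used — shifts +4, +2 over and over.
Undoing it on jwxwvg: j−4=f, w−2=u, x−4=t, w−2=u, v−4=r, g−2=e.

future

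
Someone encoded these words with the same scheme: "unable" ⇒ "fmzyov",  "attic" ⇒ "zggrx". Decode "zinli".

Letters are reflected about the middle of the alphabet (position → 25−position): Atbash.
Reversing it on zinli: z↔a, i↔r, n↔m, l↔o, i↔r.

armor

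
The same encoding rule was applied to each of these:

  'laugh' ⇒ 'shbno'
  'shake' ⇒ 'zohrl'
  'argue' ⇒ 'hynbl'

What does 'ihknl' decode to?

This is a Caesar cipher with shift 7.
Undoing it on ihknl: i−7=b, h−7=a, k−7=d, n−7=g, l−7=e.

badge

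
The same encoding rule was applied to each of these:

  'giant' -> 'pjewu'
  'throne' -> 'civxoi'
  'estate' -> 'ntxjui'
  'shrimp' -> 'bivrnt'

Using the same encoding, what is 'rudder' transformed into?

Shifts by position in giant: pos 0: g→p (+9), pos 1: i→j (+1), pos 2: a→e (+4), pos 3: n→w (+9), pos 4: t→u (+1) — repeating every 3. It's a Vigenère-style cipher with numeric key [9,1,4]: position i shifts by key[i mod 3].
On rudder: r+9=a, u+1=v, d+4=h, d+9=m, e+1=f, r+4=v.

avhmfv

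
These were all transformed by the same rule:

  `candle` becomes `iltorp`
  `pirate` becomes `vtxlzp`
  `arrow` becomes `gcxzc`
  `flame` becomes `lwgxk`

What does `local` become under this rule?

rzilr

Shifts by position in candle: pos 0: c→i (+6), pos 1: a→l (+11), pos 2: n→t (+6), pos 3: d→o (+11) — repeating every 2. A repeating key of period 2 is used — shifts +6, +11 over and over.
For local: l+6=r, o+11=z, c+6=i, a+11=l, l+6=r.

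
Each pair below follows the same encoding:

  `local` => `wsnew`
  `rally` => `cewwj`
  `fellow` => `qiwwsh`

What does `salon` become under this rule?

The shift depends on letter class: consonant l→w is +11, but vowel o→s is +4. Vowels shift forward by 4 and consonants shift forward by 11.
Applying it to salon: s(cons)+11=d, a(vowel)+4=e, l(cons)+11=w, o(vowel)+4=s, n(cons)+11=y.

dewsy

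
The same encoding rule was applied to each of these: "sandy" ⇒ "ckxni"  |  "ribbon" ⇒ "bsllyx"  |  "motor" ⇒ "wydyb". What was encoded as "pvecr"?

Compare letters: s→c is +10, a→k is +10, n→x is +10 — a constant shift. It's a constant shift of +10 (ROT10).
Reversing it on pvecr: p−10=f, v−10=l, e−10=u, c−10=s, r−10=h.

flush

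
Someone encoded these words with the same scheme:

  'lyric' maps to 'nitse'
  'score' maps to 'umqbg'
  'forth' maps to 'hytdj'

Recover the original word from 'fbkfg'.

A repeating key of period 2 is used — shifts +2, +10 over and over.
Decoding fbkfg: f−2=d, b−10=r, k−2=i, f−10=v, g−2=e.

drive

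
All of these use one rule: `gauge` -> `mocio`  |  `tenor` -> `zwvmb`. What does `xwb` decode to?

top

The output letters match the input read backwards, each shifted +8: gauge reversed is eguag. Two steps: reverse the string, then apply a Caesar shift of +8.
Reversing it on xwb: shift back: x−8=p, w−8=o, b−8=t → pot; then reverse → top.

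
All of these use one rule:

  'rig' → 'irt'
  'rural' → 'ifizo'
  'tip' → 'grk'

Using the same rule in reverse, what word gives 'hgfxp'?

stuck

Each pair mirrors across the alphabet (r↔i, i↔r, g↔t): positions sum to 25. This is the alphabet-reversal cipher (Atbash): a becomes z, b becomes y, etc.
Reversing it on hgfxp: h↔s, g↔t, f↔u, x↔c, p↔k.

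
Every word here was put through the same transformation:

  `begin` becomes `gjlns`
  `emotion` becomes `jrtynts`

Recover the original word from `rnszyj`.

Compare letters: b→g is +5, e→j is +5, g→l is +5 — a constant shift. It's a constant shift of +5 (ROT5).
Decoding rnszyj: r−5=m, n−5=i, s−5=n, z−5=u, y−5=t, j−5=e.

minute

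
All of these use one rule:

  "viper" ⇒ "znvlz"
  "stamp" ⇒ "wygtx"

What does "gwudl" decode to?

crowd

Letter i (0-indexed) is shifted by i+4, so successive shifts are 4, 5, 6, ….
Undoing it on gwudl: g−4=c, w−5=r, u−6=o, d−7=w, l−8=d.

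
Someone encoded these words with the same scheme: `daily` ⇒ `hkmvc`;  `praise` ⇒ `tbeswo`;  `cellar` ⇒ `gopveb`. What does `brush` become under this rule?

fbycl

Shifts by position in daily: pos 0: d→h (+4), pos 1: a→k (+10), pos 2: i→m (+4), pos 3: l→v (+10) — repeating every 2. The shifts repeat in a cycle of length 2: positions 0,1,… shift by +4, +10, then the pattern repeats.
For brush: b+4=f, r+10=b, u+4=y, s+10=c, h+4=l.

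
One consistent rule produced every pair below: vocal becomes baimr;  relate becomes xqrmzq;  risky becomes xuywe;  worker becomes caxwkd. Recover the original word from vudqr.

pixel

Shifts by position in vocal: pos 0: v→b (+6), pos 1: o→a (+12), pos 2: c→i (+6), pos 3: a→m (+12) — repeating every 2. It's a Vigenère-style cipher with numeric key [6,12]: position i shifts by key[i mod 2].
Undoing it on vudqr: v−6=p, u−12=i, d−6=x, q−12=e, r−6=l.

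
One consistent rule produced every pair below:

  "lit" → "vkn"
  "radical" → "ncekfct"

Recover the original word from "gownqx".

volume

The output letters match the input read backwards, each shifted +2: lit reversed is til. The word is reversed, then every letter is shifted forward by 2.
Reversing it on gownqx: shift back: g−2=e, o−2=m, w−2=u, n−2=l, q−2=o, x−2=v → emulov; then reverse → volume.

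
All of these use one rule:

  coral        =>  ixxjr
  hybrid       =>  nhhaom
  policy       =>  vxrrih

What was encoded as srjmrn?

Shifts by position in coral: pos 0: c→i (+6), pos 1: o→x (+9), pos 2: r→x (+6), pos 3: a→j (+9) — repeating every 2. A repeating key of period 2 is used — shifts +6, +9 over and over.
Decoding srjmrn: s−6=m, r−9=i, j−6=d, m−9=d, r−6=l, n−9=e.

middle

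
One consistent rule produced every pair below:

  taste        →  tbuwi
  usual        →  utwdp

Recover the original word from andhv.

amber

In taste: t→t is +0, a→b is +1, s→u is +2, t→w is +3 — the shift increases by 1 each position. Each letter shifts forward by its position index (0, 1, 2, …) — the shift grows by one for each successive letter.
Reversing it on andhv: a−0=a, n−1=m, d−2=b, h−3=e, v−4=r.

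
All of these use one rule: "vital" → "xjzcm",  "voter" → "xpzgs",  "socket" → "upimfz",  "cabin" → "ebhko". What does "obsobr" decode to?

mammal

The shifts repeat in a cycle of length 3: positions 0,1,… shift by +2, +1, +6, then the pattern repeats.
Reversing it on obsobr: o−2=m, b−1=a, s−6=m, o−2=m, b−1=a, r−6=l.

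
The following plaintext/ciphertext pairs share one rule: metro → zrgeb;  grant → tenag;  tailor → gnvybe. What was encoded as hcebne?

uproar

Compare letters: m→z is +13, e→r is +13, t→g is +13 — a constant shift. It's a constant shift of +13 (ROT13).
Decoding hcebne: h−13=u, c−13=p, e−13=r, b−13=o, n−13=a, e−13=r.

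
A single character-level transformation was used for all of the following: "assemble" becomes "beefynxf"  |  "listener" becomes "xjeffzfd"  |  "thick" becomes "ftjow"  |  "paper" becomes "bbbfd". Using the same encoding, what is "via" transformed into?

The shift depends on letter class: consonant s→e is +12, but vowel a→b is +1. Two shifts are in play — +1 for a/e/i/o/u, +12 for every other letter.
For via: v(cons)+12=h, i(vowel)+1=j, a(vowel)+1=b.

hjb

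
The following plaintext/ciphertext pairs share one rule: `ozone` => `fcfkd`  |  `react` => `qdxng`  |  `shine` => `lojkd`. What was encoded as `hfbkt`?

o(14)→f(5) and z(25)→c(2) fit y≡21x+23 (mod 26); the inverse of 21 mod 26 is 5. Each letter's alphabet position (a=0..z=25) is mapped through 21·x+23 mod 26 — an affine cipher.
Undoing it on hfbkt: h(7)→5·(7−23)≡24=y; f(5)→5·(5−23)≡14=o; b(1)→5·(1−23)≡20=u; k(10)→5·(10−23)≡13=n; t(19)→5·(19−23)≡6=g (all mod 26).

young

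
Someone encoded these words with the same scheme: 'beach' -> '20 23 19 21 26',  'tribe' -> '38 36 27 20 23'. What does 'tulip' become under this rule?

b is letter #2 and maps to 20: an offset of 18. Letters become their 1-based position plus 18 (so a→19, b→20, …).
Applying it to tulip: t=20→38, u=21→39, l=12→30, i=9→27, p=16→34.

38 39 30 27 34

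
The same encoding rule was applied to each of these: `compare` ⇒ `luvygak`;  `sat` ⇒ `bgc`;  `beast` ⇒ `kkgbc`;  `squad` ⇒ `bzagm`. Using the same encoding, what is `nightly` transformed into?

Vowels shift forward by 6 and consonants shift forward by 9.
For nightly: n(cons)+9=w, i(vowel)+6=o, g(cons)+9=p, h(cons)+9=q, t(cons)+9=c, l(cons)+9=u, y(cons)+9=h.

wopqcuh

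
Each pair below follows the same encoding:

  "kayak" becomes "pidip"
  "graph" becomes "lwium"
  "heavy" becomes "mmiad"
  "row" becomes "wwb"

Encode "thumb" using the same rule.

The rule splits by letter class: vowels +8, consonants +5.
For thumb: t(cons)+5=y, h(cons)+5=m, u(vowel)+8=c, m(cons)+5=r, b(cons)+5=g.

ymcrg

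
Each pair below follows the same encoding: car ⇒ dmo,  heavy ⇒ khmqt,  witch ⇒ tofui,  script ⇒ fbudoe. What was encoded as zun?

Read the word backwards and shift each letter +12.
Reversing it on zun: shift back: z−12=n, u−12=i, n−12=b → nib; then reverse → bin.

bin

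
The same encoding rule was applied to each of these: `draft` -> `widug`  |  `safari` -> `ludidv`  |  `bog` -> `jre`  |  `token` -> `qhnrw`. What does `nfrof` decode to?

clock

The output letters match the input read backwards, each shifted +3: draft reversed is tfard. Read the word backwards and shift each letter +3.
Undoing it on nfrof: shift back: n−3=k, f−3=c, r−3=o, o−3=l, f−3=c → kcolc; then reverse → clock.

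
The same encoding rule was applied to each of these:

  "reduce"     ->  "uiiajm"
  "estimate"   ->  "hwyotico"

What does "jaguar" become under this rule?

melahz

In reduce: r→u is +3, e→i is +4, d→i is +5, u→a is +6 — the shift increases by 1 each position. The shift increases by 1 at each position, starting from +3: 3, 4, 5, ….
For jaguar: j+3=m, a+4=e, g+5=l, u+6=a, a+7=h, r+8=z.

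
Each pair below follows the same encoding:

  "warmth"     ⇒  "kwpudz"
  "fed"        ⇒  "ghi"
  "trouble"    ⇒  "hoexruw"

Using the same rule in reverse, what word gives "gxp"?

mud

The output letters match the input read backwards, each shifted +3: warmth reversed is htmraw. Two steps: reverse the string, then apply a Caesar shift of +3.
Decoding gxp: shift back: g−3=d, x−3=u, p−3=m → dum; then reverse → mud.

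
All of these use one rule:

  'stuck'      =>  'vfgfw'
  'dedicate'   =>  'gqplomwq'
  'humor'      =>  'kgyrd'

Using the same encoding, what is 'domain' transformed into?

Shifts by position in stuck: pos 0: s→v (+3), pos 1: t→f (+12), pos 2: u→g (+12), pos 3: c→f (+3), pos 4: k→w (+12) — repeating every 3. A repeating key of period 3 is used — shifts +3, +12, +12 over and over.
On domain: d+3=g, o+12=a, m+12=y, a+3=d, i+12=u, n+12=z.

gayduz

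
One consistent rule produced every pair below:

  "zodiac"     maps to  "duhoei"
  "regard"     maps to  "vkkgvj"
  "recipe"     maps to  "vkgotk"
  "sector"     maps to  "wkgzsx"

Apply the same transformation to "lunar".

pargv

Shifts by position in zodiac: pos 0: z→d (+4), pos 1: o→u (+6), pos 2: d→h (+4), pos 3: i→o (+6) — repeating every 2. A repeating key of period 2 is used — shifts +4, +6 over and over.
For lunar: l+4=p, u+6=a, n+4=r, a+6=g, r+4=v.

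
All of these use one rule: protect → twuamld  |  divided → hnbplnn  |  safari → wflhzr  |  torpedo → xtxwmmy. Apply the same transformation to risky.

In protect: p→t is +4, r→w is +5, o→u is +6, t→a is +7 — the shift increases by 1 each position. Each letter shifts forward by (position + 4), i.e. 4, 5, 6, … — the shift grows by one for each successive letter.
On risky: r+4=v, i+5=n, s+6=y, k+7=r, y+8=g.

vnyrg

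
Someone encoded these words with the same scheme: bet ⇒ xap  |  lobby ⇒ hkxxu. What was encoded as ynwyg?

crack

Compare letters: b→x is +22, e→a is +22, t→p is +22 — a constant shift. This is a Caesar cipher with shift 22.
Decoding ynwyg: y−22=c, n−22=r, w−22=a, y−22=c, g−22=k.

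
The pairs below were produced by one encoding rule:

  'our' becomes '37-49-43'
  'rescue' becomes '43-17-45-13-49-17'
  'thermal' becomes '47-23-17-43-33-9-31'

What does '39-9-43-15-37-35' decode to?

o(#15)→37 and u(#21)→49: differences scale by 2, so n = 2·pos + 7. The formula is n = 2×(alphabet index, a=1) + 7.
Reversing it on 39-9-43-15-37-35: 39→(39−7)÷2=16=p, 9→(9−7)÷2=1=a, 43→(43−7)÷2=18=r, 15→(15−7)÷2=4=d, 37→(37−7)÷2=15=o, 35→(35−7)÷2=14=n.

pardon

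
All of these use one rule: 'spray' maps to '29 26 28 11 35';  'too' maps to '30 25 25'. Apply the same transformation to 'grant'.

17 28 11 24 30

s is letter #19 and maps to 29: an offset of 10. The number is (letter's place in the alphabet, a=1) + 10.
On grant: g=7→17, r=18→28, a=1→11, n=14→24, t=20→30.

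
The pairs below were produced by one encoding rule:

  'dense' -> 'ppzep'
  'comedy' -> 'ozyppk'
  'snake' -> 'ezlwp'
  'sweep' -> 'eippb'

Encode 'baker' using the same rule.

Two shifts are in play — +11 for a/e/i/o/u, +12 for every other letter.
For baker: b(cons)+12=n, a(vowel)+11=l, k(cons)+12=w, e(vowel)+11=p, r(cons)+12=d.

nlwpd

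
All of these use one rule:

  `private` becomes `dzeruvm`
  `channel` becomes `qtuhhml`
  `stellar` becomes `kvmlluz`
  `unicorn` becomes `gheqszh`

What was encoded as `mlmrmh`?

eleven

p(15)→d(3) and r(17)→z(25) fit y≡11x+20 (mod 26); the inverse of 11 mod 26 is 19. This is an affine cipher: with a=0,…,z=25, each position x becomes (11x+20) mod 26.
Decoding mlmrmh: m(12)→19·(12−20)≡4=e; l(11)→19·(11−20)≡11=l; m(12)→19·(12−20)≡4=e; r(17)→19·(17−20)≡21=v; m(12)→19·(12−20)≡4=e; h(7)→19·(7−20)≡13=n (all mod 26).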